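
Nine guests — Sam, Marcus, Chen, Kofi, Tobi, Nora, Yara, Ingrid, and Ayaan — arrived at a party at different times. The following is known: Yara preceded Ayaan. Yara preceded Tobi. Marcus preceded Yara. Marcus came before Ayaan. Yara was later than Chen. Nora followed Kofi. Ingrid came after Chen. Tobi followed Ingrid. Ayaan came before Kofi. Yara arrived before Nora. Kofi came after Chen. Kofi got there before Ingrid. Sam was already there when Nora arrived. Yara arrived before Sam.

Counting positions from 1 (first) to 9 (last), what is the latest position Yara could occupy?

3

Yara must come before Ayaan, Ingrid, Kofi, Nora, Sam, and Tobi — 6 guests forced after them.
Everything else can be placed before Yara in some valid order, so Yara can sit as late as position 9 − 6 = 3.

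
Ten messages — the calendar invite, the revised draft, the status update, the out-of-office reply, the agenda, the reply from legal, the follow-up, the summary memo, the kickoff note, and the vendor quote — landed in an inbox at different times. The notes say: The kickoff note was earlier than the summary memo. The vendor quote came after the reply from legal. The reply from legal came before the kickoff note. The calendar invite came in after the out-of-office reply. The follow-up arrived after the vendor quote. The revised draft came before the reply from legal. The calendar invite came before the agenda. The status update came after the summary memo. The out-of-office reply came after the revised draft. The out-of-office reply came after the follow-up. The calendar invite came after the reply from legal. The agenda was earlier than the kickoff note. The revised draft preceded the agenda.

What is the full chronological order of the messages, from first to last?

The constraints fix every adjacent pair, so only one ordering works:
the revised draft → the reply from legal → the vendor quote → the follow-up → the out-of-office reply → the calendar invite → the agenda → the kickoff note → the summary memo → the status update.

the revised draft, the reply from legal, the vendor quote, the follow-up, the out-of-office reply, the calendar invite, the agenda, the kickoff note, the summary memo, the status update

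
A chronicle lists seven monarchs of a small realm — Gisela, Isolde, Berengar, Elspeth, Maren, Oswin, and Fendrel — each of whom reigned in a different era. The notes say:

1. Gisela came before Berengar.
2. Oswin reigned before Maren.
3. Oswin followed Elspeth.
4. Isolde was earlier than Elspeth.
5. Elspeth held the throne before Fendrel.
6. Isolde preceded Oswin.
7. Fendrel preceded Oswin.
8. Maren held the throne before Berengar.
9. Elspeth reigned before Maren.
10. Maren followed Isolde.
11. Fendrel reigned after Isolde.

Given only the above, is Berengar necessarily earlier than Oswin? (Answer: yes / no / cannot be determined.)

Tracing the constraints gives Oswin → Maren → Berengar, so Oswin must come before Berengar.
That means Berengar cannot be before Oswin.

no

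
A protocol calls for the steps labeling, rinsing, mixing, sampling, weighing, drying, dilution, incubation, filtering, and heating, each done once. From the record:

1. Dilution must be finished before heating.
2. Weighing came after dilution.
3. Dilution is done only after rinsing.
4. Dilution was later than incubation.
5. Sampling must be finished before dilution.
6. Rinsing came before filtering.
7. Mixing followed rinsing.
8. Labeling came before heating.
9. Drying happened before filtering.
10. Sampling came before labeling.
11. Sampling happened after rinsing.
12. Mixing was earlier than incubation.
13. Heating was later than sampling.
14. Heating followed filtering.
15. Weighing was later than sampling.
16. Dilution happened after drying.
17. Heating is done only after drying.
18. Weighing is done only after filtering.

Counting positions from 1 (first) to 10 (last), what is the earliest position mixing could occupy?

Rinsing must come before mixing — 1 forced predecessor.
Nothing else is forced ahead of mixing, so its earliest slot is position 1 + 1 = 2.

2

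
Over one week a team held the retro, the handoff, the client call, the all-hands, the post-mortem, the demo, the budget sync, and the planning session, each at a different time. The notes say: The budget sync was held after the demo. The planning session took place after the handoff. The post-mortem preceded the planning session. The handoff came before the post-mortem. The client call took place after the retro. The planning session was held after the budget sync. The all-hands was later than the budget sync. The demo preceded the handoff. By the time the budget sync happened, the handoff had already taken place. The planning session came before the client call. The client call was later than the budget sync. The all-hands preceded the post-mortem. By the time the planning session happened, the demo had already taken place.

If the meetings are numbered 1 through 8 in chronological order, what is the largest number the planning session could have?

7

The planning session must come before the client call — 1 meeting forced after it.
Everything else can be placed before the planning session in some valid order, so the planning session can sit as late as position 8 − 1 = 7.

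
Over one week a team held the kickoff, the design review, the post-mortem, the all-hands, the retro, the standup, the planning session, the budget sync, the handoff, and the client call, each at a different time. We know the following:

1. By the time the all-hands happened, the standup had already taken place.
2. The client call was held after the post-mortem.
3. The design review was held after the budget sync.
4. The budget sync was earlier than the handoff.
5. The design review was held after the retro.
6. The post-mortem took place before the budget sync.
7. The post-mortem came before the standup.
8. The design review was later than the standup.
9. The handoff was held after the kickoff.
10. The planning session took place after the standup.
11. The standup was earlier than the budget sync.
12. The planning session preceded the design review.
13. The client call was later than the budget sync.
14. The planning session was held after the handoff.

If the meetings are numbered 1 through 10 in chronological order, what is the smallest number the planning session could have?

6

The budget sync, the handoff, the kickoff, the post-mortem, and the standup must all come before the planning session — 5 forced predecessors.
Nothing else is forced ahead of the planning session, so its earliest slot is position 5 + 1 = 6.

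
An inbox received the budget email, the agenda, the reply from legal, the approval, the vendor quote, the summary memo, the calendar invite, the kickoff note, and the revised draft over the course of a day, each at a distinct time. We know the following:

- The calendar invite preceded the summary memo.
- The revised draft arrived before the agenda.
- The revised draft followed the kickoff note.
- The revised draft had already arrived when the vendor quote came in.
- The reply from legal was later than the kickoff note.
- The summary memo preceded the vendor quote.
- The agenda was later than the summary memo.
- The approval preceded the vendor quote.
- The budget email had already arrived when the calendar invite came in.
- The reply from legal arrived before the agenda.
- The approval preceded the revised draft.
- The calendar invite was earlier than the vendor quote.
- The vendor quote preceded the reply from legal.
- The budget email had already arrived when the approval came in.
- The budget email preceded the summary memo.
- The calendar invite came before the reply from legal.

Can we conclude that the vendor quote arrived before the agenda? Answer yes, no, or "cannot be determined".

yes

Chain the constraints: the vendor quote → the reply from legal → the agenda. Each link is directly stated, so the vendor quote comes before the agenda.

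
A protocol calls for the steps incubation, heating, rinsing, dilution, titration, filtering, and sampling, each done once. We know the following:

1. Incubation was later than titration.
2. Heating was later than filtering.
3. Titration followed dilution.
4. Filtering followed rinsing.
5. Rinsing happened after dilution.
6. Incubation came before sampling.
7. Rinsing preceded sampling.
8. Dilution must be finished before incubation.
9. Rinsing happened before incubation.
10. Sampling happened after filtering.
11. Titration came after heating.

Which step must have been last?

Every other step has a chain of constraints placing it before sampling, so sampling is last.

sampling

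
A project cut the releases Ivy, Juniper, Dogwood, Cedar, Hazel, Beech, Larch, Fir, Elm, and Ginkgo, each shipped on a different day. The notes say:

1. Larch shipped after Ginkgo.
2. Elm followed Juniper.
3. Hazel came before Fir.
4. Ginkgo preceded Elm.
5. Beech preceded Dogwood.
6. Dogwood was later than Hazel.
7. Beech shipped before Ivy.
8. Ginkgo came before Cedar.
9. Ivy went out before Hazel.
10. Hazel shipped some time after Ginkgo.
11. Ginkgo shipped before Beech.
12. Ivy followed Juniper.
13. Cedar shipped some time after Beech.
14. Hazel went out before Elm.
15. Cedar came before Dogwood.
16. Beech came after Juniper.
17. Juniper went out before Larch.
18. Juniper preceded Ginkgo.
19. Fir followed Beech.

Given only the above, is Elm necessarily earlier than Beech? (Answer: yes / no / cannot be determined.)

no

Tracing the constraints gives Beech → Ivy → Hazel → Elm, so Beech must come before Elm.
That means Elm cannot be before Beech.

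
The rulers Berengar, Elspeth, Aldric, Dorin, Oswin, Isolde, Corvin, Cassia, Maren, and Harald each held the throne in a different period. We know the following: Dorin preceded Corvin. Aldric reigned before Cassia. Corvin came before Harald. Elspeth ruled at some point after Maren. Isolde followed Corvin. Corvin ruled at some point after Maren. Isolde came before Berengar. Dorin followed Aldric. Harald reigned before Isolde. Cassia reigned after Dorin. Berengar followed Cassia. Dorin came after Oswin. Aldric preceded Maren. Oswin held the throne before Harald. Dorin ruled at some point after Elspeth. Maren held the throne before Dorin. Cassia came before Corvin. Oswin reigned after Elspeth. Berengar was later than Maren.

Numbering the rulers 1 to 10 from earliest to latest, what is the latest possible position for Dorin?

Dorin must come before Berengar, Cassia, Corvin, Harald, and Isolde — 5 rulers forced after them.
Everything else can be placed before Dorin in some valid order, so Dorin can sit as late as position 10 − 5 = 5.

5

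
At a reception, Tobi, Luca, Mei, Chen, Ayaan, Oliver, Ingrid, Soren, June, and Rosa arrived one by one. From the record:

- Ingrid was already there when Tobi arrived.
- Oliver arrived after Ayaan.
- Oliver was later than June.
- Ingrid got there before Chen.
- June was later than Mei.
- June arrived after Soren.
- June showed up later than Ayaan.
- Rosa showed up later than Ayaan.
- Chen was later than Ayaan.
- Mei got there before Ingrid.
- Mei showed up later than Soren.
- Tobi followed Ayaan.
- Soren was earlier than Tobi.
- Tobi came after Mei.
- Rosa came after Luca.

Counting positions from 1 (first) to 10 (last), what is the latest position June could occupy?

June must come before Oliver — 1 guest forced after them.
Everything else can be placed before June in some valid order, so June can sit as late as position 10 − 1 = 9.

9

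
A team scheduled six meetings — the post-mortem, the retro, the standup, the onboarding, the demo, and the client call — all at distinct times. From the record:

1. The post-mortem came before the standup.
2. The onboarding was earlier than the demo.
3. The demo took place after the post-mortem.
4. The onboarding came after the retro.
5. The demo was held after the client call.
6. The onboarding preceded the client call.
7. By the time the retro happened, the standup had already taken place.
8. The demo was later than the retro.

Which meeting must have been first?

the post-mortem

The post-mortem has a chain of constraints placing it before every other meeting, so the post-mortem must be first.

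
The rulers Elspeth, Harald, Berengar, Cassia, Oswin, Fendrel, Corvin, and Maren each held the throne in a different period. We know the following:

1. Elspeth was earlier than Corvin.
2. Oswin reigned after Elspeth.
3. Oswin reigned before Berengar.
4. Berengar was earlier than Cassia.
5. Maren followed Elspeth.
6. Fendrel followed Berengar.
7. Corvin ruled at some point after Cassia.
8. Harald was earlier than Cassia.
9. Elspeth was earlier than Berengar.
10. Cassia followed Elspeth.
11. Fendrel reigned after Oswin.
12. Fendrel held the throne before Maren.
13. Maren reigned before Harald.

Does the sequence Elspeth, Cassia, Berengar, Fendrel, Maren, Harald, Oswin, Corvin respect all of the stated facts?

no

The constraints require Oswin before Berengar, but in the proposed sequence Berengar appears ahead of Oswin. That one violation is enough.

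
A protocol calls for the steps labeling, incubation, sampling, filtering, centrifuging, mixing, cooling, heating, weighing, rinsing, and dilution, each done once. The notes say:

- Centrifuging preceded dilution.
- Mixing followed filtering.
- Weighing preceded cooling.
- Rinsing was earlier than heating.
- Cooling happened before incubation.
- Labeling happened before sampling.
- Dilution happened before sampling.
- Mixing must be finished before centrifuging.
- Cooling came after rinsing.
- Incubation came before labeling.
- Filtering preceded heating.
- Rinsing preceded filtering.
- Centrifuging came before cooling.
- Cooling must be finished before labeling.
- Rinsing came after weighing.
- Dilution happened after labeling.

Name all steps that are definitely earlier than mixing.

filtering, rinsing, weighing

Directly stated before mixing: filtering.
Rinsing reaches mixing via rinsing → filtering → mixing.
Weighing reaches mixing via weighing → rinsing → filtering → mixing.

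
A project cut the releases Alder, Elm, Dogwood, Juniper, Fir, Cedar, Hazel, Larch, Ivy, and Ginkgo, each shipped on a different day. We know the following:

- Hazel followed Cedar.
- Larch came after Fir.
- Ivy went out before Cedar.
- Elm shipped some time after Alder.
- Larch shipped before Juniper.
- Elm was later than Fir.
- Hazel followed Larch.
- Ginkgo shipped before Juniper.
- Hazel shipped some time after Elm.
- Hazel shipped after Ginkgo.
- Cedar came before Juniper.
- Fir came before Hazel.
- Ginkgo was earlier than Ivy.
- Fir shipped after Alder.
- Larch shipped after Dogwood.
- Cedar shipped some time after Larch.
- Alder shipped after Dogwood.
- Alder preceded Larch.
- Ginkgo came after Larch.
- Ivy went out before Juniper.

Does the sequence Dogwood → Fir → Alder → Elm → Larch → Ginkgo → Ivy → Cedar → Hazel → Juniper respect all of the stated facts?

no

The constraints require Alder before Fir, but in the proposed sequence Fir appears ahead of Alder. That one violation is enough.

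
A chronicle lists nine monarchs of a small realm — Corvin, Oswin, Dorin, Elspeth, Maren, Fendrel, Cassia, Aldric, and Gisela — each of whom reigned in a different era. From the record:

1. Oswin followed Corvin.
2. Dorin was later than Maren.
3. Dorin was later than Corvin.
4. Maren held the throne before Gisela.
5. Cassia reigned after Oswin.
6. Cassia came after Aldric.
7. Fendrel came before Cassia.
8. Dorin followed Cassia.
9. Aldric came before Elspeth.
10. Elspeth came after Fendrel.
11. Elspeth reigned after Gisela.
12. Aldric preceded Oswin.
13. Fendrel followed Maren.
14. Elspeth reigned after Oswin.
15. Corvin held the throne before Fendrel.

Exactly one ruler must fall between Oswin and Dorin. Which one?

Cassia

Tracing the constraints gives Oswin → Cassia → Dorin, so Cassia sits after Oswin and before Dorin.
No other ruler is forced both after Oswin and before Dorin.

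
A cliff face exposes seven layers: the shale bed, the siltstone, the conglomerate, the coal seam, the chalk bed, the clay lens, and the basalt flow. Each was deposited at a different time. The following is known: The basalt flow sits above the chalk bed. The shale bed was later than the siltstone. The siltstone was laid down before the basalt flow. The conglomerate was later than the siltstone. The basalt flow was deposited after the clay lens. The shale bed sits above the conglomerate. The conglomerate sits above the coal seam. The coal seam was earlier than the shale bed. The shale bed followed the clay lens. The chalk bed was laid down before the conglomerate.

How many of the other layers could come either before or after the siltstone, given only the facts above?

3

Forced after the siltstone: the basalt flow, the conglomerate, and the shale bed.
That leaves the chalk bed, the clay lens, and the coal seam with no forced order relative to the siltstone — 3.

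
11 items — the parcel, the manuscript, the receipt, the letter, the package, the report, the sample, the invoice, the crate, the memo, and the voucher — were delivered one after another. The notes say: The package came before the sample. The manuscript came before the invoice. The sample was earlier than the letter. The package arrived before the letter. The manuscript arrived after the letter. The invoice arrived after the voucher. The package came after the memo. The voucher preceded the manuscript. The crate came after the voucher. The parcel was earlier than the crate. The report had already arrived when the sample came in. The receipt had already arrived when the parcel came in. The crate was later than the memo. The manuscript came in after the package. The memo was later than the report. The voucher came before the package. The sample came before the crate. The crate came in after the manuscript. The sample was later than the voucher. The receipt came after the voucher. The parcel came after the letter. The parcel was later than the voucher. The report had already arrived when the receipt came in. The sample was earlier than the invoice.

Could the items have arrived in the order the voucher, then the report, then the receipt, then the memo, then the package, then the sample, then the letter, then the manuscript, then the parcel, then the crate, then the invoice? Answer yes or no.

yes

Check each stated constraint against the proposed order — e.g. the voucher is ahead of the crate; the voucher is ahead of the invoice. Every pair is in the required order; nothing is violated.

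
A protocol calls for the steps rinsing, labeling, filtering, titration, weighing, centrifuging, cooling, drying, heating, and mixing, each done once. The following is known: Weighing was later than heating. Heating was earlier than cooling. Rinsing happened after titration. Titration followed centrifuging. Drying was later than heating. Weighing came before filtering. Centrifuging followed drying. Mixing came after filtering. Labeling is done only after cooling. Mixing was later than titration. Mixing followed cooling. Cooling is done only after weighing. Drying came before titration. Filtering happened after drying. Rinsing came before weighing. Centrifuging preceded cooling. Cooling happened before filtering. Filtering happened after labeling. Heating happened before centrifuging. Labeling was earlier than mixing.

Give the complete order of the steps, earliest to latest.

The constraints fix every adjacent pair, so only one ordering works:
heating → drying → centrifuging → titration → rinsing → weighing → cooling → labeling → filtering → mixing.

heating, drying, centrifuging, titration, rinsing, weighing, cooling, labeling, filtering, mixing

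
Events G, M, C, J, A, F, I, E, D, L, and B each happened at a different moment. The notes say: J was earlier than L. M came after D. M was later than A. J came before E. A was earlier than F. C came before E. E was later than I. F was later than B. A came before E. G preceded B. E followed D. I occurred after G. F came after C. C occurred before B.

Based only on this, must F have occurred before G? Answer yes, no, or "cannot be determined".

no

Tracing the constraints gives G → B → F, so G must come before F.
That means F cannot be before G.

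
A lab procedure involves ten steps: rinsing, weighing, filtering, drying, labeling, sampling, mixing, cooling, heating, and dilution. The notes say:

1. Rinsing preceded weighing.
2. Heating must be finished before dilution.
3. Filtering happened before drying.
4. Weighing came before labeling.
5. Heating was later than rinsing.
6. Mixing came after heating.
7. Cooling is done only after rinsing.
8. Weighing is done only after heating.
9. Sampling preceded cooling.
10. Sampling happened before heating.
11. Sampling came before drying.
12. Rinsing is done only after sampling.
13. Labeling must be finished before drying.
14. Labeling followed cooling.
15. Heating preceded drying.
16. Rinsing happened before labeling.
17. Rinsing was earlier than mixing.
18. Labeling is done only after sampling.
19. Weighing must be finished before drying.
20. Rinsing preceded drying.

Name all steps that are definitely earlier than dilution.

Directly stated before dilution: heating.
Rinsing reaches dilution via rinsing → heating → dilution.
Sampling reaches dilution via sampling → heating → dilution.
No chain forces mixing (or any of the others) ahead of dilution.

heating, rinsing, sampling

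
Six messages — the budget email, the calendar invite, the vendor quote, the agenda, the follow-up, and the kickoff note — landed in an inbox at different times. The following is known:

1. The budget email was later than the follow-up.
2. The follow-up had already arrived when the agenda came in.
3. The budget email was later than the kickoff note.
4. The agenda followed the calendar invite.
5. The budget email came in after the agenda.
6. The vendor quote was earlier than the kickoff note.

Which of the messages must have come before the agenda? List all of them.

the calendar invite, the follow-up

Directly stated before the agenda: the calendar invite and the follow-up.
No chain forces the budget email (or any of the others) ahead of the agenda.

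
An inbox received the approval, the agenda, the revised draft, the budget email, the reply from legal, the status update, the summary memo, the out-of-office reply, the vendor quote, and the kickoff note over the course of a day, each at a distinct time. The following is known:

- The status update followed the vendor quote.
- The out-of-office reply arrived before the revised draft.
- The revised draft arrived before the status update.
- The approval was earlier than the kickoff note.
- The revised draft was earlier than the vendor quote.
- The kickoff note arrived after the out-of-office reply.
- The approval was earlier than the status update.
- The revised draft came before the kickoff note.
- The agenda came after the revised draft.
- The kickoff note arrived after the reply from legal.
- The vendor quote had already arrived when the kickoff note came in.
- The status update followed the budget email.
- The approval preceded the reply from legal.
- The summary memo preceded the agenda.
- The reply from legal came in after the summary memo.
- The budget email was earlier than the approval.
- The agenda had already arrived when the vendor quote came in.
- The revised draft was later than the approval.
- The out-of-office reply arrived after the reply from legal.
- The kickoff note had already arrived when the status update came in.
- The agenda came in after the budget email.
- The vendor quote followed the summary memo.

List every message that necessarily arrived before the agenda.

Directly stated before the agenda: the budget email, the revised draft, and the summary memo.
The approval reaches the agenda via the approval → the revised draft → the agenda.
The out-of-office reply reaches the agenda via the out-of-office reply → the revised draft → the agenda.
The reply from legal reaches the agenda via the reply from legal → the out-of-office reply → the revised draft → the agenda.

the approval, the budget email, the out-of-office reply, the reply from legal, the revised draft, the summary memo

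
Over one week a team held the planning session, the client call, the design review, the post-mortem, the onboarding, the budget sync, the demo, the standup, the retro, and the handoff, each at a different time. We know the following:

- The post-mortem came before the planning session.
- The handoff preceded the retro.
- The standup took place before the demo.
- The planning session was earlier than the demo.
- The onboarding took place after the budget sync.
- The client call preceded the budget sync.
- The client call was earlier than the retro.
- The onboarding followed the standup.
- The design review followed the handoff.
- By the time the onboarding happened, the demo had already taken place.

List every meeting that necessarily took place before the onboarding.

Directly stated before the onboarding: the budget sync, the demo, and the standup.
The client call reaches the onboarding via the client call → the budget sync → the onboarding.
The planning session reaches the onboarding via the planning session → the demo → the onboarding.
The post-mortem reaches the onboarding via the post-mortem → the planning session → the demo → the onboarding.

the budget sync, the client call, the demo, the planning session, the post-mortem, the standup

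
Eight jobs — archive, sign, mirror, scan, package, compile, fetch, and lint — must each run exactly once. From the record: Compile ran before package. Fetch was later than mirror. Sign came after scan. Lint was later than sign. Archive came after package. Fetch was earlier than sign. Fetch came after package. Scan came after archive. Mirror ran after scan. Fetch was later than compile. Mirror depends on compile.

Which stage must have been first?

Compile has a chain of constraints placing it before every other stage, so compile must be first.

compile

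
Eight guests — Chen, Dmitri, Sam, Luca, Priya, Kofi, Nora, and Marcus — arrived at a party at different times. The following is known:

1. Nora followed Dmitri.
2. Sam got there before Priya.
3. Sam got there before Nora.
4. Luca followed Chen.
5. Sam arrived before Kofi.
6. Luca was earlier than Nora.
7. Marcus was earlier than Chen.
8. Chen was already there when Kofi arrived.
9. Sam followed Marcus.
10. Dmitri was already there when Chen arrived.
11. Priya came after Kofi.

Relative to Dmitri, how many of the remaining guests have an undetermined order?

Forced after Dmitri: Chen, Kofi, Luca, Nora, and Priya.
That leaves Marcus and Sam with no forced order relative to Dmitri — 2.

2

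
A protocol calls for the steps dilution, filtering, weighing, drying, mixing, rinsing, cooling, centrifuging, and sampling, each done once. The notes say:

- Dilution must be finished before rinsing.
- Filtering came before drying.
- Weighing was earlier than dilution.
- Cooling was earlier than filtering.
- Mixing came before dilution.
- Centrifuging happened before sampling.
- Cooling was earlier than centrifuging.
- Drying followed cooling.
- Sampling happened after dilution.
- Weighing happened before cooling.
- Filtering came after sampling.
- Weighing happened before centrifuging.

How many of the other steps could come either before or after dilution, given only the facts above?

2

Forced before dilution: mixing and weighing; forced after dilution: drying, filtering, rinsing, and sampling.
That leaves centrifuging and cooling with no forced order relative to dilution — 2.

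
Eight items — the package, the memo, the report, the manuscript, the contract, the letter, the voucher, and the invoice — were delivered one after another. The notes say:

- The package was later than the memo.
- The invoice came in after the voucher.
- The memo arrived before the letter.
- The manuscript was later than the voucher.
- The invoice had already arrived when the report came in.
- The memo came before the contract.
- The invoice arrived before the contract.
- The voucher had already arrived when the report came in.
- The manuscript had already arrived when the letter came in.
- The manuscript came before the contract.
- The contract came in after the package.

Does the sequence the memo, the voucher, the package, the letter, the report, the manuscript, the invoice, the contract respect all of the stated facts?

The constraints require the invoice before the report, but in the proposed sequence the report appears ahead of the invoice. That one violation is enough.

no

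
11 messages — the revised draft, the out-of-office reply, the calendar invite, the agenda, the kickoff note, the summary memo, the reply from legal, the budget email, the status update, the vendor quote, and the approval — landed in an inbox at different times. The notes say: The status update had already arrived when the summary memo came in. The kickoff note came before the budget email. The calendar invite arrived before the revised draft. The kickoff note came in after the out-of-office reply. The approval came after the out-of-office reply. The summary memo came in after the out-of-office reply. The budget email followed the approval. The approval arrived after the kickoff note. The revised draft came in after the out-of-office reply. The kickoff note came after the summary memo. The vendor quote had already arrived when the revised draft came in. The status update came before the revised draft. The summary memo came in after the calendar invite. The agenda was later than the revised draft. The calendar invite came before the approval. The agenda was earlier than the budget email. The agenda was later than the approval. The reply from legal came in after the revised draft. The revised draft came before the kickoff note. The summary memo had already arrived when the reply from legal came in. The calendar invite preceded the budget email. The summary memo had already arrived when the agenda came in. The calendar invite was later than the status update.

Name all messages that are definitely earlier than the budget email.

the agenda, the approval, the calendar invite, the kickoff note, the out-of-office reply, the revised draft, the status update, the summary memo, the vendor quote

Directly stated before the budget email: the agenda, the approval, the calendar invite, and the kickoff note.
The out-of-office reply reaches the budget email via the out-of-office reply → the kickoff note → the budget email.
The revised draft reaches the budget email via the revised draft → the kickoff note → the budget email.
The status update reaches the budget email via the status update → the calendar invite → the budget email.
Likewise the summary memo and the vendor quote each reach the budget email by chaining the stated constraints.
No chain forces the reply from legal ahead of the budget email.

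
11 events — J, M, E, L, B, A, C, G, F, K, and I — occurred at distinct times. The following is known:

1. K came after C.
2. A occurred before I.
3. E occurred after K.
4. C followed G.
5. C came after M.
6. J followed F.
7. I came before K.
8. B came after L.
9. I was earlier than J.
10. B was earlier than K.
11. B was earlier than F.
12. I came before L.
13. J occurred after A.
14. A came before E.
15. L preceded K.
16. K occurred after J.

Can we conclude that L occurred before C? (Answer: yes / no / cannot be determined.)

cannot be determined

No chain of stated constraints runs from L to C, and none runs from C to L either.
So the relative order of L and C is not fixed by the given facts.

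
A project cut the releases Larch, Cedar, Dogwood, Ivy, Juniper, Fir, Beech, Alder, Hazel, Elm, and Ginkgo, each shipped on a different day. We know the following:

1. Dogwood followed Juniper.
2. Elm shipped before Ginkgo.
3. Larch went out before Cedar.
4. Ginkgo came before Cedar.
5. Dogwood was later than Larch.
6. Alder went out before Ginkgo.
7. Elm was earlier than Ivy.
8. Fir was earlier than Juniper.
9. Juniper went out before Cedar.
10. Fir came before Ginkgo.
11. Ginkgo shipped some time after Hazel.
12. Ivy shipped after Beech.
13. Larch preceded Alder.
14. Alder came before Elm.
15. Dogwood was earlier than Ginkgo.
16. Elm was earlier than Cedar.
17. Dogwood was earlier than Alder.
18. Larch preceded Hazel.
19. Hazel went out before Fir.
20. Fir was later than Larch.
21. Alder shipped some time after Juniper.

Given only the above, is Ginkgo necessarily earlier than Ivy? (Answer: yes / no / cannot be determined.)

No chain of stated constraints runs from Ginkgo to Ivy, and none runs from Ivy to Ginkgo either.
So the relative order of Ginkgo and Ivy is not fixed by the given facts.

cannot be determined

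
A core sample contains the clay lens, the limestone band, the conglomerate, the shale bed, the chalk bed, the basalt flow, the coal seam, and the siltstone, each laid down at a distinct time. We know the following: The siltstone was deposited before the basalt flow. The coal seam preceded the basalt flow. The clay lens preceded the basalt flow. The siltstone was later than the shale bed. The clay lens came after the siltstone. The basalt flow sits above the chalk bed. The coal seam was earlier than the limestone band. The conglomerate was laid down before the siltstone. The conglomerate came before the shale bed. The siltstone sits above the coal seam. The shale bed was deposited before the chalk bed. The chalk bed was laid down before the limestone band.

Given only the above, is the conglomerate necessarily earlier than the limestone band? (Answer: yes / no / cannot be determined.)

Chain the constraints: the conglomerate → the shale bed → the chalk bed → the limestone band. Each link is directly stated, so the conglomerate comes before the limestone band.

yes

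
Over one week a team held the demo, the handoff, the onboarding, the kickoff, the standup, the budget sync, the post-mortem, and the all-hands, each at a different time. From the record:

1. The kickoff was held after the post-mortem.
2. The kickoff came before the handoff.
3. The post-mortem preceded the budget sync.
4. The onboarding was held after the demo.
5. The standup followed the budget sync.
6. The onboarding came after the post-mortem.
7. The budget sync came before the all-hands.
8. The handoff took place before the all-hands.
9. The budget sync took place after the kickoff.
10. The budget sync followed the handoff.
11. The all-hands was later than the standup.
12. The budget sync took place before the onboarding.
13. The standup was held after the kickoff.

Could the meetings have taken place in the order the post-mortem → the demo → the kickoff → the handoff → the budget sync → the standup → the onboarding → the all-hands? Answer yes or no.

Check each stated constraint against the proposed order — e.g. the demo is ahead of the onboarding; the post-mortem is ahead of the onboarding. Every pair is in the required order; nothing is violated.

yes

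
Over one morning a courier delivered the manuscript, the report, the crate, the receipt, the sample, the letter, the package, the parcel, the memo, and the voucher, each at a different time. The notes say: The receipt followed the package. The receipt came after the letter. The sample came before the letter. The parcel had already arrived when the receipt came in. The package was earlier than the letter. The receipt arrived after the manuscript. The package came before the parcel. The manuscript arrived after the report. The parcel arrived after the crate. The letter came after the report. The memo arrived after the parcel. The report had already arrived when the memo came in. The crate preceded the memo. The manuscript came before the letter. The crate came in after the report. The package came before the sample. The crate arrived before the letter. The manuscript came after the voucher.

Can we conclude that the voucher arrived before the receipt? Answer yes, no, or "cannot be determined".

yes

Chain the constraints: the voucher → the manuscript → the receipt. Each link is directly stated, so the voucher comes before the receipt.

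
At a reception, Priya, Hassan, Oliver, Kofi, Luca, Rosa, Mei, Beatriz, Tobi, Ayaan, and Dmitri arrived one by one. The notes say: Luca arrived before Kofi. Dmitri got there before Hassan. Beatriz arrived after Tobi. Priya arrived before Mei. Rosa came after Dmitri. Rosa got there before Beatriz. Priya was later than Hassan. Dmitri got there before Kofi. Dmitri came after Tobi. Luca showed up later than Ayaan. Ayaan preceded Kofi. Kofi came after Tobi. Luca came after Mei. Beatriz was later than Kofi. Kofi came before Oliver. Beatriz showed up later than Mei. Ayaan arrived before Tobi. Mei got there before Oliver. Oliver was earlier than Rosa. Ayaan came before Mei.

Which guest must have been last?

Every other guest has a chain of constraints placing them before Beatriz, so Beatriz is last.

Beatriz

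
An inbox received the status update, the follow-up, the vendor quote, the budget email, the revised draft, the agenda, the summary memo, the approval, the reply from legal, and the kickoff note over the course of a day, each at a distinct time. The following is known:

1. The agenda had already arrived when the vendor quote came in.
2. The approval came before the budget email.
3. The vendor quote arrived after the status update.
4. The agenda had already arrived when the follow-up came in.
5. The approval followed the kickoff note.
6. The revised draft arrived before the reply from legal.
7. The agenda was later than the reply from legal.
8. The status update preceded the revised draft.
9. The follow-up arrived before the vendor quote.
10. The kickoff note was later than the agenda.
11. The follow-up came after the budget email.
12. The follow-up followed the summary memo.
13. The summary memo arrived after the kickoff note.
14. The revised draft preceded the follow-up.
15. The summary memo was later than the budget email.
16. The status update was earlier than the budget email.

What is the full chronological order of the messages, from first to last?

The constraints fix every adjacent pair, so only one ordering works:
the status update → the revised draft → the reply from legal → the agenda → the kickoff note → the approval → the budget email → the summary memo → the follow-up → the vendor quote.

the status update, the revised draft, the reply from legal, the agenda, the kickoff note, the approval, the budget email, the summary memo, the follow-up, the vendor quote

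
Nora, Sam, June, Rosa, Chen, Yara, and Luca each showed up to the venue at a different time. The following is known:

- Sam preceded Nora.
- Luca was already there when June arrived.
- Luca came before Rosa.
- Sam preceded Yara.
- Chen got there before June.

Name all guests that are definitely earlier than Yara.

Sam

Directly stated before Yara: Sam.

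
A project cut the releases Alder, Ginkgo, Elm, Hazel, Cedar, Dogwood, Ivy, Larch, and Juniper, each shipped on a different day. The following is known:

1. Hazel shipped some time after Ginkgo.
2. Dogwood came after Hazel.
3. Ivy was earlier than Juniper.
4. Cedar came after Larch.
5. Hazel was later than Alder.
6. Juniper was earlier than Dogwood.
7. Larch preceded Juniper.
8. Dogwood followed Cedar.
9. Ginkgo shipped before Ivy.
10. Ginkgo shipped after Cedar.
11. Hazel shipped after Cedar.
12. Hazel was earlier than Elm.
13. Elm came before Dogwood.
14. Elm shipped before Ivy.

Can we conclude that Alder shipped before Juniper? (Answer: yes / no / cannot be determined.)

Chain the constraints: Alder → Hazel → Elm → Ivy → Juniper. Each link is directly stated, so Alder comes before Juniper.

yes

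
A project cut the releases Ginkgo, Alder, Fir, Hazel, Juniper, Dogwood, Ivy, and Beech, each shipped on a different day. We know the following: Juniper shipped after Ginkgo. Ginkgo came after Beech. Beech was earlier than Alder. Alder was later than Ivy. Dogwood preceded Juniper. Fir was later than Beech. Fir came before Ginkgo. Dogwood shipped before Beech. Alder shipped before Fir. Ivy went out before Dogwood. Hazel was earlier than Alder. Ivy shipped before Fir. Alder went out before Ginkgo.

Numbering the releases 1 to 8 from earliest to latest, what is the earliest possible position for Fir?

6

Alder, Beech, Dogwood, Hazel, and Ivy must all come before Fir — 5 forced predecessors.
Nothing else is forced ahead of Fir, so its earliest slot is position 5 + 1 = 6.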